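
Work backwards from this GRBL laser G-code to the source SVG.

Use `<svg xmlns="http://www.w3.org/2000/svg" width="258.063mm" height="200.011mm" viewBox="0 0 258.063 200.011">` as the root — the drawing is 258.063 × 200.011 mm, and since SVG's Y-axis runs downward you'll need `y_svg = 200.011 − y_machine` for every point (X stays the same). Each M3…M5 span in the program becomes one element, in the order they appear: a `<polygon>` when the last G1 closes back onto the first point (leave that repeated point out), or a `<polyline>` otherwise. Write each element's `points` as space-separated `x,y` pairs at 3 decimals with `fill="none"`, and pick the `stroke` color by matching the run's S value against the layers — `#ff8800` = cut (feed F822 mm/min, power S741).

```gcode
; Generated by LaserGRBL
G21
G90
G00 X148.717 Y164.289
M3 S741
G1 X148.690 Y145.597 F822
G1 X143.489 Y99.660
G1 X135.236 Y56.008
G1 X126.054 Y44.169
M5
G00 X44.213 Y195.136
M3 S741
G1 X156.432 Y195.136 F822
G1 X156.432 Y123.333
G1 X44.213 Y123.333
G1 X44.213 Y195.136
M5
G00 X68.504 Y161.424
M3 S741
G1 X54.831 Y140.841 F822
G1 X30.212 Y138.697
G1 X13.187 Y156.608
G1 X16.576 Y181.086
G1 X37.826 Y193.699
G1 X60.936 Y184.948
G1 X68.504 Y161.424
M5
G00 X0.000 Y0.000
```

Each laser-on run becomes one SVG element. Flip Y back into SVG space with y_svg = 200.011 − y_machine. Every run uses S741, so all elements get stroke `#ff8800` (cut).

Run 1: The run is open, so emit a `<polyline>` with points (Y-flipped): 148.717,35.722 148.690,54.414 143.489,100.351 135.236,144.003 126.054,155.842.

Run 2: The run returns to its start, so emit a `<polygon>` with points (Y-flipped): 44.213,4.875 156.432,4.875 156.432,76.678 44.213,76.678.

Run 3: The run returns to its start, so emit a `<polygon>` with points (Y-flipped): 68.504,38.587 54.831,59.170 30.212,61.314 13.187,43.403 16.576,18.925 37.826,6.312 60.936,15.063.

<svg xmlns="http://www.w3.org/2000/svg" width="258.063mm" height="200.011mm" viewBox="0 0 258.063 200.011">
  <polyline points="148.717,35.722 148.690,54.414 143.489,100.351 135.236,144.003 126.054,155.842" fill="none" stroke="#ff8800"/>
  <polygon points="44.213,4.875 156.432,4.875 156.432,76.678 44.213,76.678" fill="none" stroke="#ff8800"/>
  <polygon points="68.504,38.587 54.831,59.170 30.212,61.314 13.187,43.403 16.576,18.925 37.826,6.312 60.936,15.063" fill="none" stroke="#ff8800"/>
</svg>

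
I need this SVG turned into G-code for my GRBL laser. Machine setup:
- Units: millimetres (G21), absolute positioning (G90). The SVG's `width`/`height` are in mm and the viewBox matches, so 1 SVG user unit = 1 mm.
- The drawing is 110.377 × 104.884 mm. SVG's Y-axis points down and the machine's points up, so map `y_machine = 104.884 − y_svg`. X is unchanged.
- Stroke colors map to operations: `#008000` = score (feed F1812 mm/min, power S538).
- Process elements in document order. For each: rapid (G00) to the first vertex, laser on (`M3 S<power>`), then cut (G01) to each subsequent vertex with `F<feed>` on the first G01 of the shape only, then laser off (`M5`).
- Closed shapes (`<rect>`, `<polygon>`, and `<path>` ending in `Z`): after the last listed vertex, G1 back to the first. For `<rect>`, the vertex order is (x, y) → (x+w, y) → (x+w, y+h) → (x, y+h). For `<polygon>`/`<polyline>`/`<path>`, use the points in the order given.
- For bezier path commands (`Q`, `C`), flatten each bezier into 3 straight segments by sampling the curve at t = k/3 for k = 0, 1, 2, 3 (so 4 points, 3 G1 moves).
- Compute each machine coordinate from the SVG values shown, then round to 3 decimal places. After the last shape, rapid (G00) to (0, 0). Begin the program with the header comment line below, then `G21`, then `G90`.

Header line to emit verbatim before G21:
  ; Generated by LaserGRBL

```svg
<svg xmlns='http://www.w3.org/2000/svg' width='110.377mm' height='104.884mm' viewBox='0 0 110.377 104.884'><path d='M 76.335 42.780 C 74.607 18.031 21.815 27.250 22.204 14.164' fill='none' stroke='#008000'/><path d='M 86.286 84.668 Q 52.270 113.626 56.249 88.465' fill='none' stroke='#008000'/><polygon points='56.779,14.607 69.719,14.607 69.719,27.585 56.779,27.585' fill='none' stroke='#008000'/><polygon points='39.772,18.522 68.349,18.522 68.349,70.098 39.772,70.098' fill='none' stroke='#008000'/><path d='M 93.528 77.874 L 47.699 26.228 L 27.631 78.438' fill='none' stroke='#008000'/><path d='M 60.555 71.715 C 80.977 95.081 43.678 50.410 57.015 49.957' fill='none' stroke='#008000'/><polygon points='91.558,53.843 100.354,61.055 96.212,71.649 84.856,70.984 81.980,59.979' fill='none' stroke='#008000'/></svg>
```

1 u = 1 mm; y_m = 104.884 − y.

[1] `<path>` cubic bezier, #008000→score S538 F1812: (76.335,62.104) → (61.447,77.615) → (35.681,82.985) → (22.204,90.720)

[2] `<path>` quadratic bezier, #008000→score S538 F1812: (86.286,20.216) → (67.830,6.924) → (57.818,5.658) → (56.249,16.419)

[3] `<polygon>` rectangle, #008000→score S538 F1812: (56.779,90.277) → (69.719,90.277) → (69.719,77.299) → (56.779,77.299) → (56.779,90.277) (closed)

[4] `<polygon>` rectangle, #008000→score S538 F1812: (39.772,86.362) → (68.349,86.362) → (68.349,34.786) → (39.772,34.786) → (39.772,86.362) (closed)

[5] `<path>` open polyline, #008000→score S538 F1812: (93.528,27.010) → (47.699,78.656) → (27.631,26.446)

[6] `<path>` cubic bezier, #008000→score S538 F1812: (60.555,33.169) → (65.750,28.324) → (56.543,43.892) → (57.015,54.927)

[7] `<polygon>` regular polygon, #008000→score S538 F1812: (91.558,51.041) → (100.354,43.829) → (96.212,33.235) → (84.856,33.900) → (81.980,44.905) → (91.558,51.041) (closed)

; Generated by LaserGRBL
G21
G90
G00 X76.335 Y62.104
M3 S538
G01 X61.447 Y77.615 F1812
G01 X35.681 Y82.985
G01 X22.204 Y90.720
M5
G00 X86.286 Y20.216
M3 S538
G01 X67.830 Y6.924 F1812
G01 X57.818 Y5.658
G01 X56.249 Y16.419
M5
G00 X56.779 Y90.277
M3 S538
G01 X69.719 Y90.277 F1812
G01 X69.719 Y77.299
G01 X56.779 Y77.299
G01 X56.779 Y90.277
M5
G00 X39.772 Y86.362
M3 S538
G01 X68.349 Y86.362 F1812
G01 X68.349 Y34.786
G01 X39.772 Y34.786
G01 X39.772 Y86.362
M5
G00 X93.528 Y27.010
M3 S538
G01 X47.699 Y78.656 F1812
G01 X27.631 Y26.446
M5
G00 X60.555 Y33.169
M3 S538
G01 X65.750 Y28.324 F1812
G01 X56.543 Y43.892
G01 X57.015 Y54.927
M5
G00 X91.558 Y51.041
M3 S538
G01 X100.354 Y43.829 F1812
G01 X96.212 Y33.235
G01 X84.856 Y33.900
G01 X81.980 Y44.905
G01 X91.558 Y51.041
M5
G00 X0.000 Y0.000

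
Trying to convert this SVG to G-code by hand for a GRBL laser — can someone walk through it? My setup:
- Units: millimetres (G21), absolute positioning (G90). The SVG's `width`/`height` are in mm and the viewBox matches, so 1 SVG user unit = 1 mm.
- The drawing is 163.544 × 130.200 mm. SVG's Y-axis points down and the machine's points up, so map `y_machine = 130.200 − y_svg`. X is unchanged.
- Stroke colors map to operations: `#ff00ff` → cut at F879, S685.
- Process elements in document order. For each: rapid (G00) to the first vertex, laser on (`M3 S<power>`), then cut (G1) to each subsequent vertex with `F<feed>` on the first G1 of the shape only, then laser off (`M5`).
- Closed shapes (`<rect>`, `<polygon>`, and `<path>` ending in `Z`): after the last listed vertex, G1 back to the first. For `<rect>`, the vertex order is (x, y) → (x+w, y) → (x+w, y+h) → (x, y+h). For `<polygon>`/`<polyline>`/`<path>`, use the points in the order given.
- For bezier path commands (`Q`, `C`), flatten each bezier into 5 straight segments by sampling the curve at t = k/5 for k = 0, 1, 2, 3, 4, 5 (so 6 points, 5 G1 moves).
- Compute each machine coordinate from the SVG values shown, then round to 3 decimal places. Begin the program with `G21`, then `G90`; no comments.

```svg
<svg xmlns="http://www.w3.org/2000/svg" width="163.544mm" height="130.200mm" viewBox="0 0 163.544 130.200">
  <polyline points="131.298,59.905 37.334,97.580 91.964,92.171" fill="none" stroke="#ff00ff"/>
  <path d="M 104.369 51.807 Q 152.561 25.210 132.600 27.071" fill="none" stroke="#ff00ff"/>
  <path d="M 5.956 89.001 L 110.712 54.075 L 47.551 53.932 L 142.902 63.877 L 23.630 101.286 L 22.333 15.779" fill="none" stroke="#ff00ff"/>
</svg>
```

G21
G90
G00 X131.298 Y70.295
M3 S685
G1 X37.334 Y32.620 F879
G1 X91.964 Y38.029
M5
G00 X104.369 Y78.393
M3 S685
G1 X120.920 Y87.893 F879
G1 X132.018 Y95.117
G1 X137.664 Y100.065
G1 X137.858 Y102.735
G1 X132.600 Y103.129
M5
G00 X5.956 Y41.199
M3 S685
G1 X110.712 Y76.125 F879
G1 X47.551 Y76.268
G1 X142.902 Y66.323
G1 X23.630 Y28.914
G1 X22.333 Y114.421
M5

viewBox `0 0 163.544 130.200` with mm width/height → 1 unit = 1 mm. Flip: y_m = 130.200 − y_svg.

**Shape 1** — `<polyline>` open polyline, stroke `#ff00ff` → cut (S685, F879). Machine vertices: (131.298,70.295) → (37.334,32.620) → (91.964,38.029). Open path.

**Shape 2** — `<path>` quadratic bezier, stroke `#ff00ff` → cut (S685, F879). Control points (SVG): P0=(104.369,51.807), P1=(152.561,25.210), P2=(132.600,27.071); sampled at t=k/5. Machine vertices: (104.369,78.393) → (120.920,87.893) → (132.018,95.117) → (137.664,100.065) → (137.858,102.735) → (132.600,103.129). Open path.

**Shape 3** — `<path>` open polyline, stroke `#ff00ff` → cut (S685, F879). Machine vertices: (5.956,41.199) → (110.712,76.125) → (47.551,76.268) → (142.902,66.323) → (23.630,28.914) → (22.333,114.421). Open path.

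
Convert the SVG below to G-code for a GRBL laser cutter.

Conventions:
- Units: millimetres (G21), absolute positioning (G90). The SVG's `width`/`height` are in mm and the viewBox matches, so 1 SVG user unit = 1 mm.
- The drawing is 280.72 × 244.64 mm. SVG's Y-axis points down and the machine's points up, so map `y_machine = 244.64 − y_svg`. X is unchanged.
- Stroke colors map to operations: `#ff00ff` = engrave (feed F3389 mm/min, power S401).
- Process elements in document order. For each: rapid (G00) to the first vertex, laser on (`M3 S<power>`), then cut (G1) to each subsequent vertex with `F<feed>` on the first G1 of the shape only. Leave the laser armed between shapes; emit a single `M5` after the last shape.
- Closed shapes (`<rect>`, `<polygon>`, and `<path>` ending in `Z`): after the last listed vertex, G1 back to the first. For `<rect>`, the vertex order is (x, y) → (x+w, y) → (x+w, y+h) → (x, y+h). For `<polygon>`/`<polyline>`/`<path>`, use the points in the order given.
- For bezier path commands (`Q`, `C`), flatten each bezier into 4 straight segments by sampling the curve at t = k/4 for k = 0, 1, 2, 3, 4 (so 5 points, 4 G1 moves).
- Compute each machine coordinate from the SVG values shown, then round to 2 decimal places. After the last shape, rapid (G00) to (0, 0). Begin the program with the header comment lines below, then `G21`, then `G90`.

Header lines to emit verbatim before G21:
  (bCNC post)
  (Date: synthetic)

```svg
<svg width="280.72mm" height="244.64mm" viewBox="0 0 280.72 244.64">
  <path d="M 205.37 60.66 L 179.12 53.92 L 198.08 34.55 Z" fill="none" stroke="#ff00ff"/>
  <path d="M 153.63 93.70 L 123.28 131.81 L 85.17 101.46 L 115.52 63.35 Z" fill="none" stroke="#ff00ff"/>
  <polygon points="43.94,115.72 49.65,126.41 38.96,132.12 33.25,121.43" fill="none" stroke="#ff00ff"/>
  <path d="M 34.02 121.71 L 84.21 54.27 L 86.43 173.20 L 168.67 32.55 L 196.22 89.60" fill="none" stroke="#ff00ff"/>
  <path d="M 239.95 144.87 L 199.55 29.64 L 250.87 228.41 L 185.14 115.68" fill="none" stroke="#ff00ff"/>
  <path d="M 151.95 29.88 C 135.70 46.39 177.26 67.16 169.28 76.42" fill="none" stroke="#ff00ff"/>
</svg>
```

Since the viewBox matches the mm dimensions, user units are millimetres directly. The only transform is the Y-flip y_m = 244.64 − y_svg.

Shape 1 is a regular polygon drawn with `<path>`. Its stroke #ff00ff means engrave at S401, F3389. After flipping Y the toolpath is (205.37,183.98) → (179.12,190.72) → (198.08,210.09) → (205.37,183.98), returning to the start.

Shape 2 is a regular polygon drawn with `<path>`. Its stroke #ff00ff means engrave at S401, F3389. After flipping Y the toolpath is (153.63,150.94) → (123.28,112.83) → (85.17,143.18) → (115.52,181.29) → (153.63,150.94), returning to the start.

Shape 3 is a regular polygon drawn with `<polygon>`. Its stroke #ff00ff means engrave at S401, F3389. After flipping Y the toolpath is (43.94,128.92) → (49.65,118.23) → (38.96,112.52) → (33.25,123.21) → (43.94,128.92), returning to the start.

Shape 4 is a open polyline drawn with `<path>`. Its stroke #ff00ff means engrave at S401, F3389. After flipping Y the toolpath is (34.02,122.93) → (84.21,190.37) → (86.43,71.44) → (168.67,212.09) → (196.22,155.04).

Shape 5 is a open polyline drawn with `<path>`. Its stroke #ff00ff means engrave at S401, F3389. After flipping Y the toolpath is (239.95,99.77) → (199.55,215.00) → (250.87,16.23) → (185.14,128.96).

Shape 6 is a cubic bezier drawn with `<path>`. Its stroke #ff00ff means engrave at S401, F3389. After flipping Y the toolpath is (151.95,214.76) → (148.92,201.83) → (157.51,188.77) → (167.65,177.08) → (169.28,168.22).

(bCNC post)
(Date: synthetic)
G21
G90
G00 X205.37 Y183.98
M3 S401
G1 X179.12 Y190.72 F3389
G1 X198.08 Y210.09
G1 X205.37 Y183.98
G00 X153.63 Y150.94
M3 S401
G1 X123.28 Y112.83 F3389
G1 X85.17 Y143.18
G1 X115.52 Y181.29
G1 X153.63 Y150.94
G00 X43.94 Y128.92
M3 S401
G1 X49.65 Y118.23 F3389
G1 X38.96 Y112.52
G1 X33.25 Y123.21
G1 X43.94 Y128.92
G00 X34.02 Y122.93
M3 S401
G1 X84.21 Y190.37 F3389
G1 X86.43 Y71.44
G1 X168.67 Y212.09
G1 X196.22 Y155.04
G00 X239.95 Y99.77
M3 S401
G1 X199.55 Y215.00 F3389
G1 X250.87 Y16.23
G1 X185.14 Y128.96
G00 X151.95 Y214.76
M3 S401
G1 X148.92 Y201.83 F3389
G1 X157.51 Y188.77
G1 X167.65 Y177.08
G1 X169.28 Y168.22
M5
G00 X0.00 Y0.00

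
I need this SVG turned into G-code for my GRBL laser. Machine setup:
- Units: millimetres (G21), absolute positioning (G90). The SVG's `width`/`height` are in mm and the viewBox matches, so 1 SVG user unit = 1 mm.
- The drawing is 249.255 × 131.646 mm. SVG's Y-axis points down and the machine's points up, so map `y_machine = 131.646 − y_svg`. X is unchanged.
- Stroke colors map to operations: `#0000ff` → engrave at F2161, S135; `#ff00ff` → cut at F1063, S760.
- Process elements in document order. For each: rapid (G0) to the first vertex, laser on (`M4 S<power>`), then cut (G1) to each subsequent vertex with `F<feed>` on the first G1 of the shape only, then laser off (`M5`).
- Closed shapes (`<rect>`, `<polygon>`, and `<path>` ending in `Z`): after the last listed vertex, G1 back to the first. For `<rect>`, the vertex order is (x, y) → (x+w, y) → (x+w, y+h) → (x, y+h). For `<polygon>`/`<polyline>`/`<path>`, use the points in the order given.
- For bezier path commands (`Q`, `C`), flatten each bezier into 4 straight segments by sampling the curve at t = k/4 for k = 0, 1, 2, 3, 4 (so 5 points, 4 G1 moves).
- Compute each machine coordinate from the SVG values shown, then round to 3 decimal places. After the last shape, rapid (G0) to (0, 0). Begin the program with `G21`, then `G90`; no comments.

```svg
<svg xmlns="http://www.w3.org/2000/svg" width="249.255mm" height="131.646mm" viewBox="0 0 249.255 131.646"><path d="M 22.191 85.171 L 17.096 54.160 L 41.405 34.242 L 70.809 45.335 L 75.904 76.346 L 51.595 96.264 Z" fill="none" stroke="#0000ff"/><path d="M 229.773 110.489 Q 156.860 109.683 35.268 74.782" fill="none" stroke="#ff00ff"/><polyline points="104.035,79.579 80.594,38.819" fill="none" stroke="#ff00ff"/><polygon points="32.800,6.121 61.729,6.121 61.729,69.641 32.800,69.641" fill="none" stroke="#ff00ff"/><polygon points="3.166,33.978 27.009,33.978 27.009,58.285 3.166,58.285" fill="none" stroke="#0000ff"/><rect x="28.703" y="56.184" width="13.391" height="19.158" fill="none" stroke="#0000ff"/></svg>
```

G21
G90
G0 X22.191 Y46.475
M4 S135
G1 X17.096 Y77.486 F2161
G1 X41.405 Y97.404
G1 X70.809 Y86.311
G1 X75.904 Y55.300
G1 X51.595 Y35.382
G1 X22.191 Y46.475
M5
G0 X229.773 Y21.157
M4 S760
G1 X190.274 Y23.691 F1063
G1 X144.690 Y30.487
G1 X93.022 Y41.544
G1 X35.268 Y56.864
M5
G0 X104.035 Y52.067
M4 S760
G1 X80.594 Y92.827 F1063
M5
G0 X32.800 Y125.525
M4 S760
G1 X61.729 Y125.525 F1063
G1 X61.729 Y62.005
G1 X32.800 Y62.005
G1 X32.800 Y125.525
M5
G0 X3.166 Y97.668
M4 S135
G1 X27.009 Y97.668 F2161
G1 X27.009 Y73.361
G1 X3.166 Y73.361
G1 X3.166 Y97.668
M5
G0 X28.703 Y75.462
M4 S135
G1 X42.094 Y75.462 F2161
G1 X42.094 Y56.304
G1 X28.703 Y56.304
G1 X28.703 Y75.462
M5
G0 X0.000 Y0.000

Since the viewBox matches the mm dimensions, user units are millimetres directly. The only transform is the Y-flip y_m = 131.646 − y_svg.

Shape 1 is a regular polygon drawn with `<path>`. Its stroke #0000ff means engrave at S135, F2161. After flipping Y the toolpath is (22.191,46.475) → (17.096,77.486) → (41.405,97.404) → (70.809,86.311) → (75.904,55.300) → (51.595,35.382) → (22.191,46.475), returning to the start.

Shape 2 is a quadratic bezier drawn with `<path>`. Its stroke #ff00ff means cut at S760, F1063. After flipping Y the toolpath is (229.773,21.157) → (190.274,23.691) → (144.690,30.487) → (93.022,41.544) → (35.268,56.864).

Shape 3 is a line segment drawn with `<polyline>`. Its stroke #ff00ff means cut at S760, F1063. After flipping Y the toolpath is (104.035,52.067) → (80.594,92.827).

Shape 4 is a rectangle drawn with `<polygon>`. Its stroke #ff00ff means cut at S760, F1063. After flipping Y the toolpath is (32.800,125.525) → (61.729,125.525) → (61.729,62.005) → (32.800,62.005) → (32.800,125.525), returning to the start.

Shape 5 is a rectangle drawn with `<polygon>`. Its stroke #0000ff means engrave at S135, F2161. After flipping Y the toolpath is (3.166,97.668) → (27.009,97.668) → (27.009,73.361) → (3.166,73.361) → (3.166,97.668), returning to the start.

Shape 6 is a rectangle drawn with `<rect>`. Its stroke #0000ff means engrave at S135, F2161. After flipping Y the toolpath is (28.703,75.462) → (42.094,75.462) → (42.094,56.304) → (28.703,56.304) → (28.703,75.462), returning to the start.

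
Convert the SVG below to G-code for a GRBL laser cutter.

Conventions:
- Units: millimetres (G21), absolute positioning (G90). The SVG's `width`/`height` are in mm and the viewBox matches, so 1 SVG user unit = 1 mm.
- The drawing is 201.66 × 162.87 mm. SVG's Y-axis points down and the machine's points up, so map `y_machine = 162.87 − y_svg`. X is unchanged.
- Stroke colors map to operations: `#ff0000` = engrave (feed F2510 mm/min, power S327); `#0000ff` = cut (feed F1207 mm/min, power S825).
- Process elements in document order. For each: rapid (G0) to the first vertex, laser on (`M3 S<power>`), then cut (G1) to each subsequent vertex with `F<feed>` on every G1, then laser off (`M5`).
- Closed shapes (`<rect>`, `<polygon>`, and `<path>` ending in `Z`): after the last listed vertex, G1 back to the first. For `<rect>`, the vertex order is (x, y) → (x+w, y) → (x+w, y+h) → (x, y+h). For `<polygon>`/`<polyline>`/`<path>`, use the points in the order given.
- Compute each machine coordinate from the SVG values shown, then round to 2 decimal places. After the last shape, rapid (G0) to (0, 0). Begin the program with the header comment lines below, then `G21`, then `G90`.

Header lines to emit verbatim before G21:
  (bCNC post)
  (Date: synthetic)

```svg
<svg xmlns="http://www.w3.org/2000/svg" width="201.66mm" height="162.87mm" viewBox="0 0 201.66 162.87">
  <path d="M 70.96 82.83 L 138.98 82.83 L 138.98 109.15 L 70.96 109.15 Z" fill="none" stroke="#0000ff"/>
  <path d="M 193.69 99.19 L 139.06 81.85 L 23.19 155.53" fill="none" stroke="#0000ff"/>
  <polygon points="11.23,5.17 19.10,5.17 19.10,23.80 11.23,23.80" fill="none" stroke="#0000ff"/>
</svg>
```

1 u = 1 mm; y_m = 162.87 − y.

[1] `<path>` rectangle, #0000ff→cut S825 F1207: (70.96,80.04) → (138.98,80.04) → (138.98,53.72) → (70.96,53.72) → (70.96,80.04) (closed)

[2] `<path>` open polyline, #0000ff→cut S825 F1207: (193.69,63.68) → (139.06,81.02) → (23.19,7.34)

[3] `<polygon>` rectangle, #0000ff→cut S825 F1207: (11.23,157.70) → (19.10,157.70) → (19.10,139.07) → (11.23,139.07) → (11.23,157.70) (closed)

(bCNC post)
(Date: synthetic)
G21
G90
G0 X70.96 Y80.04
M3 S825
G1 X138.98 Y80.04 F1207
G1 X138.98 Y53.72 F1207
G1 X70.96 Y53.72 F1207
G1 X70.96 Y80.04 F1207
M5
G0 X193.69 Y63.68
M3 S825
G1 X139.06 Y81.02 F1207
G1 X23.19 Y7.34 F1207
M5
G0 X11.23 Y157.70
M3 S825
G1 X19.10 Y157.70 F1207
G1 X19.10 Y139.07 F1207
G1 X11.23 Y139.07 F1207
G1 X11.23 Y157.70 F1207
M5
G0 X0.00 Y0.00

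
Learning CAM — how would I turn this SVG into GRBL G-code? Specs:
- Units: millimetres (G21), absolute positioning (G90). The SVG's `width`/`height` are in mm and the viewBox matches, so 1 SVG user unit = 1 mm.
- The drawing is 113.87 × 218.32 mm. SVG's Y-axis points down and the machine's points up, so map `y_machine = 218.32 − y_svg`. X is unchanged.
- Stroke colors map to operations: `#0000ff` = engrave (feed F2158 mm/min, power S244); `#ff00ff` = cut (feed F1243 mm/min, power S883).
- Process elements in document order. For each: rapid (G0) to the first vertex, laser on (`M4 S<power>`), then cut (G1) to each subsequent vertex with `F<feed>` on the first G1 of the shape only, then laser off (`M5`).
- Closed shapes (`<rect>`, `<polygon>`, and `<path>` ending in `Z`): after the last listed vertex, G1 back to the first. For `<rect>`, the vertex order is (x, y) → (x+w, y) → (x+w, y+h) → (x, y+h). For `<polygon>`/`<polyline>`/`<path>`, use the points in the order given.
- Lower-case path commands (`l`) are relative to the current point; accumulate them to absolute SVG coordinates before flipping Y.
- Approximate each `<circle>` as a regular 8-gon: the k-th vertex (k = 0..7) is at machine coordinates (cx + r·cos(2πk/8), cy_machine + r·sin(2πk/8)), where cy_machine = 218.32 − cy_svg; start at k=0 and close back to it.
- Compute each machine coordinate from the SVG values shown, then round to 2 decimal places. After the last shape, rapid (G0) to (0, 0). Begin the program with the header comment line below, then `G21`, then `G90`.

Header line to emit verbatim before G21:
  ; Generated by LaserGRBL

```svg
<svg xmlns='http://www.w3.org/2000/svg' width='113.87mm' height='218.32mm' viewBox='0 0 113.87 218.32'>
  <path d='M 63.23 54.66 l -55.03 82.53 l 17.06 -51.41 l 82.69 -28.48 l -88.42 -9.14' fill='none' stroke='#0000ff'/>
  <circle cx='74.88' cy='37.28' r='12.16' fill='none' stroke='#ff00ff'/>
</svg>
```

; Generated by LaserGRBL
G21
G90
G0 X63.23 Y163.66
M4 S244
G1 X8.20 Y81.13 F2158
G1 X25.26 Y132.54
G1 X107.95 Y161.02
G1 X19.53 Y170.16
M5
G0 X87.04 Y181.04
M4 S883
G1 X83.48 Y189.64 F1243
G1 X74.88 Y193.20
G1 X66.28 Y189.64
G1 X62.72 Y181.04
G1 X66.28 Y172.44
G1 X74.88 Y168.88
G1 X83.48 Y172.44
G1 X87.04 Y181.04
M5
G0 X0.00 Y0.00

1 u = 1 mm; y_m = 218.32 − y.

[1] `<path>` open polyline, #0000ff→engrave S244 F2158: (63.23,163.66) → (8.20,81.13) → (25.26,132.54) → (107.95,161.02) → (19.53,170.16)

[2] `<circle>` circle, #ff00ff→cut S883 F1243: (87.04,181.04) → (83.48,189.64) → (74.88,193.20) → (66.28,189.64) → (62.72,181.04) → (66.28,172.44) → (74.88,168.88) → (83.48,172.44) → (87.04,181.04) (closed)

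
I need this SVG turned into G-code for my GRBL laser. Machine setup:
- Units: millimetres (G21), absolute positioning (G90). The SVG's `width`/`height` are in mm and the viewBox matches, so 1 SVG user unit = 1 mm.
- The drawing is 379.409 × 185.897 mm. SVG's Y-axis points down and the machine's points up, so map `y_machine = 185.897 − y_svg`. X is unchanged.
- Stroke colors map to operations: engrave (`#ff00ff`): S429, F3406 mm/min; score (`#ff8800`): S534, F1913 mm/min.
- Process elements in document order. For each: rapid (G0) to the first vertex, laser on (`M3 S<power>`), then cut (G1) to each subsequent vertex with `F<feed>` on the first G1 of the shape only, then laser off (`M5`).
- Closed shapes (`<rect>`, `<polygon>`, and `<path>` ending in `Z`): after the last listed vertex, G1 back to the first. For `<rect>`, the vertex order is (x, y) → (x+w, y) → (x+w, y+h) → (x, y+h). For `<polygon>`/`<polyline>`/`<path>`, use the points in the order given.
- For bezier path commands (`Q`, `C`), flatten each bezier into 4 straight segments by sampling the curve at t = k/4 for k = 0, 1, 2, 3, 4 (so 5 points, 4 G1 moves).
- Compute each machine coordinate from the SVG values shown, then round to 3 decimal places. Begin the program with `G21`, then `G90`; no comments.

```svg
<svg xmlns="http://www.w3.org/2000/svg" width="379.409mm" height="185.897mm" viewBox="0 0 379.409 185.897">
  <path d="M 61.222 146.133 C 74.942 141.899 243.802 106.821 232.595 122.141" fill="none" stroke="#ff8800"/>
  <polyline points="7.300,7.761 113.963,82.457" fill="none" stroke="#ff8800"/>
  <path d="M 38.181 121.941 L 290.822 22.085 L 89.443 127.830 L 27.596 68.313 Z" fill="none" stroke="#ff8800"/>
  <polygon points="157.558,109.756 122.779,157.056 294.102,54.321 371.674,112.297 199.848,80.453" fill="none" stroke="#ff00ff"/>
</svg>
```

G21
G90
G0 X61.222 Y39.764
M3 S534
G1 X95.363 Y47.453 F1913
G1 X156.256 Y59.093
G1 X212.475 Y67.066
G1 X232.595 Y63.756
M5
G0 X7.300 Y178.136
M3 S534
G1 X113.963 Y103.440 F1913
M5
G0 X38.181 Y63.956
M3 S534
G1 X290.822 Y163.812 F1913
G1 X89.443 Y58.067
G1 X27.596 Y117.584
G1 X38.181 Y63.956
M5
G0 X157.558 Y76.141
M3 S429
G1 X122.779 Y28.841 F3406
G1 X294.102 Y131.576
G1 X371.674 Y73.600
G1 X199.848 Y105.444
G1 X157.558 Y76.141
M5

1 u = 1 mm; y_m = 185.897 − y.

[1] `<path>` cubic bezier, #ff8800→score S534 F1913: (61.222,39.764) → (95.363,47.453) → (156.256,59.093) → (212.475,67.066) → (232.595,63.756)

[2] `<polyline>` line segment, #ff8800→score S534 F1913: (7.300,178.136) → (113.963,103.440)

[3] `<path>` closed polygon, #ff8800→score S534 F1913: (38.181,63.956) → (290.822,163.812) → (89.443,58.067) → (27.596,117.584) → (38.181,63.956) (closed)

[4] `<polygon>` closed polygon, #ff00ff→engrave S429 F3406: (157.558,76.141) → (122.779,28.841) → (294.102,131.576) → (371.674,73.600) → (199.848,105.444) → (157.558,76.141) (closed)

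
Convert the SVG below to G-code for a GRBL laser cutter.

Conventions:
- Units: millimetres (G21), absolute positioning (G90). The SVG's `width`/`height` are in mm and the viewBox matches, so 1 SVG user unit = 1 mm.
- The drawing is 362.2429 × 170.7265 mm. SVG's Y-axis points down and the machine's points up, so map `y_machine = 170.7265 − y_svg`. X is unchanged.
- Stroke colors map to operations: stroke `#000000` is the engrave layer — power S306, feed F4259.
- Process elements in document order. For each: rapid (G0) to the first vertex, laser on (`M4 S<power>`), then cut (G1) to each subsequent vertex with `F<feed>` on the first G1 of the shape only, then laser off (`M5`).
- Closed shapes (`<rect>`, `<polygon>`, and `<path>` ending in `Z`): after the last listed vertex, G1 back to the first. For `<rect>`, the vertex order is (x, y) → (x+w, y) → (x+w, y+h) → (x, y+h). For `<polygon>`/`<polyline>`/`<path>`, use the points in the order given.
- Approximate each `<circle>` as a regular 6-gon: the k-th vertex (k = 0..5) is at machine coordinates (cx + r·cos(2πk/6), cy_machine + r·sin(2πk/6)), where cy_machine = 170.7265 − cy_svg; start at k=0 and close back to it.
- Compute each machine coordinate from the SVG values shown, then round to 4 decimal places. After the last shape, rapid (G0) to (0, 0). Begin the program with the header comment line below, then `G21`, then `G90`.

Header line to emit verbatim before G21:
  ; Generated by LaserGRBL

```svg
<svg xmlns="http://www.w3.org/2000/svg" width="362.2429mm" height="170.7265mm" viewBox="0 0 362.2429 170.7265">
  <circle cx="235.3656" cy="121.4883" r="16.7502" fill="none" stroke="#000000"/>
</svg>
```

Since the viewBox matches the mm dimensions, user units are millimetres directly. The only transform is the Y-flip y_m = 170.7265 − y_svg.

Shape 1 is a circle drawn with `<circle>`. Its stroke #000000 means engrave at S306, F4259. After flipping Y the toolpath is (252.1158,49.2382) → (243.7407,63.7443) → (226.9905,63.7443) → (218.6154,49.2382) → (226.9905,34.7321) → (243.7407,34.7321) → (252.1158,49.2382), returning to the start.

; Generated by LaserGRBL
G21
G90
G0 X252.1158 Y49.2382
M4 S306
G1 X243.7407 Y63.7443 F4259
G1 X226.9905 Y63.7443
G1 X218.6154 Y49.2382
G1 X226.9905 Y34.7321
G1 X243.7407 Y34.7321
G1 X252.1158 Y49.2382
M5
G0 X0.0000 Y0.0000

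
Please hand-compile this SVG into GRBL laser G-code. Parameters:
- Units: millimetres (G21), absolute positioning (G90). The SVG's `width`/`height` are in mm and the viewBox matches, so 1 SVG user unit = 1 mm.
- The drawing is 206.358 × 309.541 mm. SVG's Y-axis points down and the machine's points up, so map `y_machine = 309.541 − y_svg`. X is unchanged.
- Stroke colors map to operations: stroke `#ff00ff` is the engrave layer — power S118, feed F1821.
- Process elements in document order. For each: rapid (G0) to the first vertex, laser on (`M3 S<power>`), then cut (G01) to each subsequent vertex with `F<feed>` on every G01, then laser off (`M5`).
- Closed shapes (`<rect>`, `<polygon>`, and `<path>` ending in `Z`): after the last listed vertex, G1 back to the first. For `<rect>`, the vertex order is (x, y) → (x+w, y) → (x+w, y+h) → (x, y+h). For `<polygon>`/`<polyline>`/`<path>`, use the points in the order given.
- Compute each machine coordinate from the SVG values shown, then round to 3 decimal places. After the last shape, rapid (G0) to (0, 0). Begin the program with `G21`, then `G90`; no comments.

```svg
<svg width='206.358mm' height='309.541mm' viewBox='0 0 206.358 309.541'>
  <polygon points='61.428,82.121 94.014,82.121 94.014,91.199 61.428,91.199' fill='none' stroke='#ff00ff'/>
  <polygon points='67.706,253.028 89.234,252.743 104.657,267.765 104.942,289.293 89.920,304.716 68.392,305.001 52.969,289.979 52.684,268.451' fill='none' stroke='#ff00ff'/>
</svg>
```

G21
G90
G0 X61.428 Y227.420
M3 S118
G01 X94.014 Y227.420 F1821
G01 X94.014 Y218.342 F1821
G01 X61.428 Y218.342 F1821
G01 X61.428 Y227.420 F1821
M5
G0 X67.706 Y56.513
M3 S118
G01 X89.234 Y56.798 F1821
G01 X104.657 Y41.776 F1821
G01 X104.942 Y20.248 F1821
G01 X89.920 Y4.825 F1821
G01 X68.392 Y4.540 F1821
G01 X52.969 Y19.562 F1821
G01 X52.684 Y41.090 F1821
G01 X67.706 Y56.513 F1821
M5
G0 X0.000 Y0.000

viewBox `0 0 206.358 309.541` with mm width/height → 1 unit = 1 mm. Flip: y_m = 309.541 − y_svg.

**Shape 1** — `<polygon>` rectangle, stroke `#ff00ff` → engrave (S118, F1821). Machine vertices: (61.428,227.420) → (94.014,227.420) → (94.014,218.342) → (61.428,218.342) → (61.428,227.420). Closed: final G1 returns to the first vertex.

**Shape 2** — `<polygon>` regular polygon, stroke `#ff00ff` → engrave (S118, F1821). Machine vertices: (67.706,56.513) → (89.234,56.798) → (104.657,41.776) → (104.942,20.248) → (89.920,4.825) → (68.392,4.540) → (52.969,19.562) → (52.684,41.090) → (67.706,56.513). Closed: final G1 returns to the first vertex.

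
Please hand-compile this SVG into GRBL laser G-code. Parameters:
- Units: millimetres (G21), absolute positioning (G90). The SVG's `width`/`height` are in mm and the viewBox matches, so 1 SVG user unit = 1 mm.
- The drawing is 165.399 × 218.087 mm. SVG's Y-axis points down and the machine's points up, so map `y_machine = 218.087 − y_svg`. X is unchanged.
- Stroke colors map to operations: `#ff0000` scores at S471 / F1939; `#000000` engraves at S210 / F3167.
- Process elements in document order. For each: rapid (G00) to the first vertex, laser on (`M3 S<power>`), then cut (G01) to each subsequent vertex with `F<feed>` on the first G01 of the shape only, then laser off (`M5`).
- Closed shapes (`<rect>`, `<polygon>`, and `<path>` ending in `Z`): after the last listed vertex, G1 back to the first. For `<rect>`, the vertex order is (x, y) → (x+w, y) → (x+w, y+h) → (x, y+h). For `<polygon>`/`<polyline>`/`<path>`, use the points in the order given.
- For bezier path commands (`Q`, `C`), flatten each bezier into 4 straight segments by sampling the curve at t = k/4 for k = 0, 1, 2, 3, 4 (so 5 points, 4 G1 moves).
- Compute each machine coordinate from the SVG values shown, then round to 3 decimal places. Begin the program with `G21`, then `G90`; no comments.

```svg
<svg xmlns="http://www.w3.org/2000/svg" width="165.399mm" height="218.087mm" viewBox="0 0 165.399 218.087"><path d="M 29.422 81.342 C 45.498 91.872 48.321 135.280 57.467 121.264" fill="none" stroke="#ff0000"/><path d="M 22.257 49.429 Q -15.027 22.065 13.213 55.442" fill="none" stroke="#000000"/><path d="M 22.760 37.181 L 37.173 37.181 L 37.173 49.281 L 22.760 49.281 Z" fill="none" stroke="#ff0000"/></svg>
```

viewBox `0 0 165.399 218.087` with mm width/height → 1 unit = 1 mm. Flip: y_m = 218.087 − y_svg.

**Shape 1** — `<path>` cubic bezier, stroke `#ff0000` → score (S471, F1939). Control points (SVG): P0=(29.422,81.342), P1=(45.498,91.872), P2=(48.321,135.280), P3=(57.467,121.264); sampled at t=k/4. Machine vertices: (29.422,136.745) → (39.300,124.094) → (46.043,107.579) → (51.487,95.667) → (57.467,96.823). Open path.

**Shape 2** — `<path>` quadratic bezier, stroke `#000000` → engrave (S210, F3167). Control points (SVG): P0=(22.257,49.429), P1=(-15.027,22.065), P2=(13.213,55.442); sampled at t=k/4. Machine vertices: (22.257,168.658) → (7.710,178.544) → (1.354,180.837) → (3.188,175.537) → (13.213,162.645). Open path.

**Shape 3** — `<path>` rectangle, stroke `#ff0000` → score (S471, F1939). Machine vertices: (22.760,180.906) → (37.173,180.906) → (37.173,168.806) → (22.760,168.806) → (22.760,180.906). Closed: final G1 returns to the first vertex.

G21
G90
G00 X29.422 Y136.745
M3 S471
G01 X39.300 Y124.094 F1939
G01 X46.043 Y107.579
G01 X51.487 Y95.667
G01 X57.467 Y96.823
M5
G00 X22.257 Y168.658
M3 S210
G01 X7.710 Y178.544 F3167
G01 X1.354 Y180.837
G01 X3.188 Y175.537
G01 X13.213 Y162.645
M5
G00 X22.760 Y180.906
M3 S471
G01 X37.173 Y180.906 F1939
G01 X37.173 Y168.806
G01 X22.760 Y168.806
G01 X22.760 Y180.906
M5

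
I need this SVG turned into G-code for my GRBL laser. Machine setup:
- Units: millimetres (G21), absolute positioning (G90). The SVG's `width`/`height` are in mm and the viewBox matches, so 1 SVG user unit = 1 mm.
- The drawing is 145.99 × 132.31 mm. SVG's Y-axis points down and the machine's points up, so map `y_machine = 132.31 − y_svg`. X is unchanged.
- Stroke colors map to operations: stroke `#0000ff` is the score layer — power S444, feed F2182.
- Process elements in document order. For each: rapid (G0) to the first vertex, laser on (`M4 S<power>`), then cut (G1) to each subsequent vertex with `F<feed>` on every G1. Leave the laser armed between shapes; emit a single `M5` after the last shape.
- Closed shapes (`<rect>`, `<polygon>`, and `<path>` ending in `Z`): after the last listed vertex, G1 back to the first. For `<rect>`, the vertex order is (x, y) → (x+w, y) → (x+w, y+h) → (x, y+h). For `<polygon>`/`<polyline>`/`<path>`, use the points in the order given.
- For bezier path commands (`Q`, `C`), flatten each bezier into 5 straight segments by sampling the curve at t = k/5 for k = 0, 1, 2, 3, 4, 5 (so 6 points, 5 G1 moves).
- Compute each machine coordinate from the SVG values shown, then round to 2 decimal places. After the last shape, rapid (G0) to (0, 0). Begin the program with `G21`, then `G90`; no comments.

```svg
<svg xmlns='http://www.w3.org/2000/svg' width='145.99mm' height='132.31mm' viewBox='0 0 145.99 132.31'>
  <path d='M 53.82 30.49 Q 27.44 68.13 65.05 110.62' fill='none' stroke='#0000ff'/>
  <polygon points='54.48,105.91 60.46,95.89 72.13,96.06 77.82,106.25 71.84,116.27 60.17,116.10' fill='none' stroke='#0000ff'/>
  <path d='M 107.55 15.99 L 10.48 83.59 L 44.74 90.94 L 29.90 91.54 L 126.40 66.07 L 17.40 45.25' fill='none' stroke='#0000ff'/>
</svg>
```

viewBox `0 0 145.99 132.31` with mm width/height → 1 unit = 1 mm. Flip: y_m = 132.31 − y_svg.

**Shape 1** — `<path>` quadratic bezier, stroke `#0000ff` → score (S444, F2182). Control points (SVG): P0=(53.82,30.49), P1=(27.44,68.13), P2=(65.05,110.62); sampled at t=k/5. Machine vertices: (53.82,101.82) → (45.83,86.57) → (42.95,70.93) → (45.20,54.91) → (52.57,38.49) → (65.05,21.69). Open path.

**Shape 2** — `<polygon>` regular polygon, stroke `#0000ff` → score (S444, F2182). Machine vertices: (54.48,26.40) → (60.46,36.42) → (72.13,36.25) → (77.82,26.06) → (71.84,16.04) → (60.17,16.21) → (54.48,26.40). Closed: final G1 returns to the first vertex.

**Shape 3** — `<path>` open polyline, stroke `#0000ff` → score (S444, F2182). Machine vertices: (107.55,116.32) → (10.48,48.72) → (44.74,41.37) → (29.90,40.77) → (126.40,66.24) → (17.40,87.06). Open path.

G21
G90
G0 X53.82 Y101.82
M4 S444
G1 X45.83 Y86.57 F2182
G1 X42.95 Y70.93 F2182
G1 X45.20 Y54.91 F2182
G1 X52.57 Y38.49 F2182
G1 X65.05 Y21.69 F2182
G0 X54.48 Y26.40
M4 S444
G1 X60.46 Y36.42 F2182
G1 X72.13 Y36.25 F2182
G1 X77.82 Y26.06 F2182
G1 X71.84 Y16.04 F2182
G1 X60.17 Y16.21 F2182
G1 X54.48 Y26.40 F2182
G0 X107.55 Y116.32
M4 S444
G1 X10.48 Y48.72 F2182
G1 X44.74 Y41.37 F2182
G1 X29.90 Y40.77 F2182
G1 X126.40 Y66.24 F2182
G1 X17.40 Y87.06 F2182
M5
G0 X0.00 Y0.00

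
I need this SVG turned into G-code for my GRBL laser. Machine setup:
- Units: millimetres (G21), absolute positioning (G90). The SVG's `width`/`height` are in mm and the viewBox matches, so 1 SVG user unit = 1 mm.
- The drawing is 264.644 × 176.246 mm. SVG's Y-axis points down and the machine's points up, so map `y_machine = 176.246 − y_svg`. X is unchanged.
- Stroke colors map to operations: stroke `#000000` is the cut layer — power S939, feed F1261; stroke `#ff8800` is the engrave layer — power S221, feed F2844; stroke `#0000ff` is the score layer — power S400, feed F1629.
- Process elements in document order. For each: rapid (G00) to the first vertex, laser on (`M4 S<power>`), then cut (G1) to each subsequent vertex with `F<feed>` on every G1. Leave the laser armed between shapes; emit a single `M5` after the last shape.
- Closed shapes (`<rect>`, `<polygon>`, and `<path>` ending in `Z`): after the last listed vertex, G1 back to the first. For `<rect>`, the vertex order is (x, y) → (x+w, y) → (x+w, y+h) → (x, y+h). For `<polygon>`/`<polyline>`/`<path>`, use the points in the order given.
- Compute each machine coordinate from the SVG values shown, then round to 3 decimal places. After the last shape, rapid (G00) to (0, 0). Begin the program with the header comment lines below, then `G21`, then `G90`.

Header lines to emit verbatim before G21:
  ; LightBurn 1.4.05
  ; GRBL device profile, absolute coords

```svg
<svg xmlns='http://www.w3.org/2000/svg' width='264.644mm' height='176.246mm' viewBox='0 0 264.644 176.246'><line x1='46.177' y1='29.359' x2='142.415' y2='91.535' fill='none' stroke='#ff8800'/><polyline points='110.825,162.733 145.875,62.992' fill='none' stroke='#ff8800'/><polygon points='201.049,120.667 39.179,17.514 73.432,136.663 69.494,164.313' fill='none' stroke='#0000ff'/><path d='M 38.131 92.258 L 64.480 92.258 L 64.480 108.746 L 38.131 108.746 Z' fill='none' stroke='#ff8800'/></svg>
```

; LightBurn 1.4.05
; GRBL device profile, absolute coords
G21
G90
G00 X46.177 Y146.887
M4 S221
G1 X142.415 Y84.711 F2844
G00 X110.825 Y13.513
M4 S221
G1 X145.875 Y113.254 F2844
G00 X201.049 Y55.579
M4 S400
G1 X39.179 Y158.732 F1629
G1 X73.432 Y39.583 F1629
G1 X69.494 Y11.933 F1629
G1 X201.049 Y55.579 F1629
G00 X38.131 Y83.988
M4 S221
G1 X64.480 Y83.988 F2844
G1 X64.480 Y67.500 F2844
G1 X38.131 Y67.500 F2844
G1 X38.131 Y83.988 F2844
M5
G00 X0.000 Y0.000

viewBox `0 0 264.644 176.246` with mm width/height → 1 unit = 1 mm. Flip: y_m = 176.246 − y_svg.

**Shape 1** — `<line>` line segment, stroke `#ff8800` → engrave (S221, F2844). Machine vertices: (46.177,146.887) → (142.415,84.711). Open path.

**Shape 2** — `<polyline>` line segment, stroke `#ff8800` → engrave (S221, F2844). Machine vertices: (110.825,13.513) → (145.875,113.254). Open path.

**Shape 3** — `<polygon>` closed polygon, stroke `#0000ff` → score (S400, F1629). Machine vertices: (201.049,55.579) → (39.179,158.732) → (73.432,39.583) → (69.494,11.933) → (201.049,55.579). Closed: final G1 returns to the first vertex.

**Shape 4** — `<path>` rectangle, stroke `#ff8800` → engrave (S221, F2844). Machine vertices: (38.131,83.988) → (64.480,83.988) → (64.480,67.500) → (38.131,67.500) → (38.131,83.988). Closed: final G1 returns to the first vertex.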